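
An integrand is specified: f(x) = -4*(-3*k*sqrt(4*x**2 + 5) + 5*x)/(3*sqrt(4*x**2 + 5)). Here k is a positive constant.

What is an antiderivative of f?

For F(x) to be correct the identity F'(x) - f(x) = 0 must hold.
Check: d/dx[4*k*x - 5*sqrt(4*x**2 + 5)/3] = (12*k*sqrt(4*x**2 + 5) - 20*x)/(3*sqrt(4*x**2 + 5)), which equals f(x).

An antiderivative is F(x) = 4*k*x - 5*sqrt(4*x**2 + 5)/3.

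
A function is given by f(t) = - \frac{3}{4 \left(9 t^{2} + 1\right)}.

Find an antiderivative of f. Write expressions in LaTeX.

A first test for any F(t): its t-derivative must equal f(t) identically.
Check: d/dt[- \frac{\operatorname{atan}{\left(3 t \right)}}{4}] = - \frac{3}{36 t^{2} + 4}, which equals f(t).

An antiderivative is F(t) = - \frac{\operatorname{atan}{\left(3 t \right)}}{4}.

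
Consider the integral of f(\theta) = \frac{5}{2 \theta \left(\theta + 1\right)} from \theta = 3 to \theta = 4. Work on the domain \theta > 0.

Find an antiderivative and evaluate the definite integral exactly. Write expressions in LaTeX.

The denominator factors as 2 \theta \left(\theta + 1\right); partial fractions split f into directly integrable pieces: - \frac{5}{2 \left(\theta + 1\right)} + \frac{5}{2 \theta}.
F(\theta) = - \frac{5 \left(- \log{\left(\theta \right)} + \log{\left(\theta + 1 \right)}\right)}{2} is an antiderivative of f.
Check: d/d\theta[- \frac{5 \left(- \log{\left(\theta \right)} + \log{\left(\theta + 1 \right)}\right)}{2}] = \frac{5}{2 \theta^{2} + 2 \theta}, which equals f(\theta).
F(4) = - \frac{5 \log{\left(5 \right)}}{2} + \frac{5 \log{\left(4 \right)}}{2}; F(3) = - \frac{5 \log{\left(4 \right)}}{2} + \frac{5 \log{\left(3 \right)}}{2}.
Integral = F(4) - F(3) = - \frac{5 \log{\left(5 \right)}}{2} - \frac{5 \log{\left(3 \right)}}{2} + 5 \log{\left(4 \right)}.

Antiderivative: F(\theta) = - \frac{5 \left(- \log{\left(\theta \right)} + \log{\left(\theta + 1 \right)}\right)}{2}; value = - \frac{5 \log{\left(5 \right)}}{2} - \frac{5 \log{\left(3 \right)}}{2} + 5 \log{\left(4 \right)}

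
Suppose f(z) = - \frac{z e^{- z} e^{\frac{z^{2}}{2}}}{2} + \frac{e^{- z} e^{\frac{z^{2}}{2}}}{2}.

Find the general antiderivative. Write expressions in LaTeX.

F(z) = - \frac{e^{- z} e^{\frac{z^{2}}{2}}}{2} + C

f matches the chain-rule pattern g'(h)*h' with inner function h(z) = \frac{z^{2}}{2} - z; substituting u = h(z) collapses the integral.
Check: d/dz[- \frac{e^{- z} e^{\frac{z^{2}}{2}}}{2}] = \frac{\left(- z e^{\frac{z^{2}}{2}} + e^{\frac{z^{2}}{2}}\right) e^{- z}}{2}, which equals f(z).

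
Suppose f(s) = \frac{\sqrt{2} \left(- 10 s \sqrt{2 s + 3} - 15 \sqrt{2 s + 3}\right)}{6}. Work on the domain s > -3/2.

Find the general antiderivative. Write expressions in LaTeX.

Differentiate the proposed F(s) back; it has to land on f(s) exactly.
Check: d/ds[- \frac{\sqrt{2} \left(2 s + 3\right)^{\frac{5}{2}}}{6}] = - \frac{5 \sqrt{2} s \sqrt{2 s + 3}}{3} - \frac{5 \sqrt{2} \sqrt{2 s + 3}}{2}, which equals f(s).

F(s) = - \frac{\sqrt{2} \left(2 s + 3\right)^{\frac{5}{2}}}{6} + C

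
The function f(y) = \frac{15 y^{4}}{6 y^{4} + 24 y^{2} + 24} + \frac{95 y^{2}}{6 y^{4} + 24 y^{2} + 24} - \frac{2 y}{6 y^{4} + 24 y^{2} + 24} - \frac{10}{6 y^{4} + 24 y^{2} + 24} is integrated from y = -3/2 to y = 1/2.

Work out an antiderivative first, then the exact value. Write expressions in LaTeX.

Integrate term by term and add the pieces.
F(y) = \frac{15 y^{3} - 5 y + 1}{6 \left(y^{2} + 2\right)} is an antiderivative of f.
Check: d/dy[\frac{15 y^{3} - 5 y + 1}{6 \left(y^{2} + 2\right)}] = \frac{15 y^{4} + 95 y^{2} - 2 y - 10}{6 y^{4} + 24 y^{2} + 24}, which equals f(y).
F(1/2) = \frac{1}{36}; F(-3/2) = - \frac{337}{204}.
Integral = F(1/2) - F(-3/2) = \frac{257}{153}.

Antiderivative: F(y) = \frac{15 y^{3} - 5 y + 1}{6 \left(y^{2} + 2\right)}; value = \frac{257}{153}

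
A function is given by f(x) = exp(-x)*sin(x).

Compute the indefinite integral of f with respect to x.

A first test for any F(x): its x-derivative must equal f(x) identically.
Check: d/dx[(-sin(x) - cos(x))*exp(-x)/2] = exp(-x)*sin(x) = f(x).

F(x) = (-sin(x) - cos(x))*exp(-x)/2 + C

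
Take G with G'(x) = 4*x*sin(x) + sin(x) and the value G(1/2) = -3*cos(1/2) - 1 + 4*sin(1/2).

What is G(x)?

G(x) = -4*x*cos(x) + 4*sin(x) - cos(x) - 1

The integrand splits into summands that can be handled one at a time.
A general antiderivative is -4*x*cos(x) + 4*sin(x) - cos(x) + C.
The condition gives C = -3*cos(1/2) - 1 + 4*sin(1/2) - (-3*cos(1/2) + 4*sin(1/2)) = -1.
So G(x) = -4*x*cos(x) + 4*sin(x) - cos(x) - 1.
Check: d/dx[-4*x*cos(x) + 4*sin(x) - cos(x) - 1] = 4*x*sin(x) + sin(x) = G'(x).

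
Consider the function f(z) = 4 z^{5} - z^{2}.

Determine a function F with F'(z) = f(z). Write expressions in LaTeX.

An antiderivative is F(z) = \frac{2 z^{6}}{3} - \frac{z^{3}}{3}.

The integrand splits into summands that can be handled one at a time.
Check: d/dz[\frac{2 z^{6}}{3} - \frac{z^{3}}{3}] = 4 z^{5} - z^{2} = f(z).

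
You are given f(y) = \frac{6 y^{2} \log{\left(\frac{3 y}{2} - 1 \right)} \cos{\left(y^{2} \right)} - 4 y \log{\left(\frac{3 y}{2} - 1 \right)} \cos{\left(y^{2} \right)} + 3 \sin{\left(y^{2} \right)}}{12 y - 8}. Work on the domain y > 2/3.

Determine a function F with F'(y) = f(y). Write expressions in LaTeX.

An antiderivative is F(y) = \frac{\log{\left(\frac{3 y}{2} - 1 \right)} \sin{\left(y^{2} \right)}}{4}.

Recognize the product-rule pattern: f = u'v + uv' with u = \frac{\log{\left(\frac{3 y}{2} - 1 \right)}}{4}, v = \sin{\left(y^{2} \right)}, so integration by parts undoes it.
Check: d/dy[\frac{\log{\left(\frac{3 y}{2} - 1 \right)} \sin{\left(y^{2} \right)}}{4}] = \frac{6 y^{2} \log{\left(\frac{3 y}{2} - 1 \right)} \cos{\left(y^{2} \right)} - 4 y \log{\left(\frac{3 y}{2} - 1 \right)} \cos{\left(y^{2} \right)} + 3 \sin{\left(y^{2} \right)}}{12 y - 8} = f(y).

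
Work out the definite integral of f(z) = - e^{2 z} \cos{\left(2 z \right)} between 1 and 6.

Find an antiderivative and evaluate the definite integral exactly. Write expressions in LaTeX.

Antiderivative: F(z) = - \frac{e^{2 z} \sin{\left(2 z \right)}}{4} - \frac{e^{2 z} \cos{\left(2 z \right)}}{4}; value = - \frac{e^{12} \cos{\left(12 \right)}}{4} + \frac{e^{2} \cos{\left(2 \right)}}{4} + \frac{e^{2} \sin{\left(2 \right)}}{4} - \frac{e^{12} \sin{\left(12 \right)}}{4}

An antiderivative F(z) passes only if d/dz[F] lands on f(z) exactly.
F(z) = - \frac{e^{2 z} \sin{\left(2 z \right)}}{4} - \frac{e^{2 z} \cos{\left(2 z \right)}}{4} is an antiderivative of f.
Check: d/dz[- \frac{e^{2 z} \sin{\left(2 z \right)}}{4} - \frac{e^{2 z} \cos{\left(2 z \right)}}{4}] = - e^{2 z} \cos{\left(2 z \right)} = f(z).
F(6) = - \frac{e^{12} \cos{\left(12 \right)}}{4} - \frac{e^{12} \sin{\left(12 \right)}}{4}; F(1) = - \frac{e^{2} \sin{\left(2 \right)}}{4} - \frac{e^{2} \cos{\left(2 \right)}}{4}.
Integral = F(6) - F(1) = - \frac{e^{12} \cos{\left(12 \right)}}{4} + \frac{e^{2} \cos{\left(2 \right)}}{4} + \frac{e^{2} \sin{\left(2 \right)}}{4} - \frac{e^{12} \sin{\left(12 \right)}}{4}.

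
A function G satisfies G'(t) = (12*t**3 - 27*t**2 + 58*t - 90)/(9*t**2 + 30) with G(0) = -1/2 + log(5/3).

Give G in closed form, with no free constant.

Whatever form G(t) takes, its d/dt must return the stated G'(t).
A general antiderivative is 2*t**2/3 - 3*t + log(t**2/2 + 5/3) - 5/2 + C.
The condition gives C = -1/2 + log(5/3) - (-5/2 + log(5/3)) = 2.
So G(t) = (4*t**2 - 18*t + 6*log(t**2/2 + 5/3) - 3)/6.
Check: d/dt[(4*t**2 - 18*t + 6*log(t**2/2 + 5/3) - 3)/6] = (12*t**3 - 27*t**2 + 58*t - 90)/(9*t**2 + 30) = G'(t).

G(t) = (4*t**2 - 18*t + 6*log(t**2/2 + 5/3) - 3)/6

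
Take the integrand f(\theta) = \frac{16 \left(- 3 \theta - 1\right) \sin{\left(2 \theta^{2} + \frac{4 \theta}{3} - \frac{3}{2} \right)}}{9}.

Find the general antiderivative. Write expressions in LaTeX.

F(\theta) = \frac{4 \cos{\left(2 \theta^{2} + \frac{4 \theta}{3} - \frac{3}{2} \right)}}{3} + C

The substitution u = 2 \theta^{2} + \frac{4 \theta}{3} - \frac{3}{2} works: f is exactly (dF/du)*(du/d\theta) for that inner function.
Check: d/d\theta[\frac{4 \cos{\left(2 \theta^{2} + \frac{4 \theta}{3} - \frac{3}{2} \right)}}{3}] = - \frac{16 \theta \sin{\left(2 \theta^{2} + \frac{4 \theta}{3} - \frac{3}{2} \right)}}{3} - \frac{16 \sin{\left(2 \theta^{2} + \frac{4 \theta}{3} - \frac{3}{2} \right)}}{9}, which equals f(\theta).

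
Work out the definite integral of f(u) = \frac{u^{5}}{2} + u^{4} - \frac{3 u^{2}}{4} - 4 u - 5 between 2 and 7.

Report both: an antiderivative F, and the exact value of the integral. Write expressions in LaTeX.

Antiderivative: F(u) = \frac{u^{6}}{12} + \frac{u^{5}}{5} - \frac{u^{3}}{4} - 2 u^{2} - 5 u; value = 12955

The integrand splits into summands that can be handled one at a time.
F(u) = \frac{u^{6}}{12} + \frac{u^{5}}{5} - \frac{u^{3}}{4} - 2 u^{2} - 5 u is an antiderivative of f.
Check: d/du[\frac{u^{6}}{12} + \frac{u^{5}}{5} - \frac{u^{3}}{4} - 2 u^{2} - 5 u] = \frac{u^{5}}{2} + u^{4} - \frac{3 u^{2}}{4} - 4 u - 5 = f(u).
F(7) = \frac{194201}{15}; F(2) = - \frac{124}{15}.
Integral = F(7) - F(2) = 12955.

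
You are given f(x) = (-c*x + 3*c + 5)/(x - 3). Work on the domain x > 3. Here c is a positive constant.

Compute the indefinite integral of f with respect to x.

Differentiate the proposed F(x) back; it has to land on f(x) exactly.
Check: d/dx[-c*x + 5*log(x - 3)] = (-c*x + 3*c + 5)/(x - 3) = f(x).

F(x) = -c*x + 5*log(x - 3) + C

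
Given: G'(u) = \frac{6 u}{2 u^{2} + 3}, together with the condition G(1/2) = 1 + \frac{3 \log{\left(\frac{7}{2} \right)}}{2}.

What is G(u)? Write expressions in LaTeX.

G'(u) matches the chain-rule pattern g'(h)*h' with inner function h(u) = 2 u^{2} + 3; substituting w = h(u) collapses the integral.
A general antiderivative is \frac{3 \log{\left(2 u^{2} + 3 \right)}}{2} + C.
The condition gives C = 1 + \frac{3 \log{\left(\frac{7}{2} \right)}}{2} - (\frac{3 \log{\left(\frac{7}{2} \right)}}{2}) = 1.
So G(u) = \frac{3 \log{\left(2 u^{2} + 3 \right)}}{2} + 1.
Check: d/du[\frac{3 \log{\left(2 u^{2} + 3 \right)}}{2} + 1] = \frac{6 u}{2 u^{2} + 3} = G'(u).

G(u) = \frac{3 \log{\left(2 u^{2} + 3 \right)}}{2} + 1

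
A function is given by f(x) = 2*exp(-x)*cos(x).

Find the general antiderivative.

Check any antiderivative F(x) by computing F'(x) and comparing it with f(x).
Check: d/dx[(sin(x) - cos(x))*exp(-x)] = 2*exp(-x)*cos(x) = f(x).

F(x) = (sin(x) - cos(x))*exp(-x) + C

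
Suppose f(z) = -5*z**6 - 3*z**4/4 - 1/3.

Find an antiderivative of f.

Integrate term by term and add the pieces.
Check: d/dz[-5*z**7/7 - 3*z**5/20 - z/3] = -5*z**6 - 3*z**4/4 - 1/3 = f(z).

An antiderivative is F(z) = -5*z**7/7 - 3*z**5/20 - z/3.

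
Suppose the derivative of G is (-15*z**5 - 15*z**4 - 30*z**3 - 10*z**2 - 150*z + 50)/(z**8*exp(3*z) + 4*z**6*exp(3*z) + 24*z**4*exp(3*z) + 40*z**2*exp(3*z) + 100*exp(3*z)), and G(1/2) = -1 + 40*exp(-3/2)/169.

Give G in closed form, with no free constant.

Recover the given G'(z) by differentiating a candidate G(z); any mismatch rules it out.
A general antiderivative is 5*z*exp(-3*z)/(2*(z**4/2 + z**2 + 5)) + C.
The condition gives C = -1 + 40*exp(-3/2)/169 - (40*exp(-3/2)/169) = -1.
So G(z) = 5*z/(z**4*exp(3*z) + 2*z**2*exp(3*z) + 10*exp(3*z)) - 1.
Check: d/dz[5*z/(z**4*exp(3*z) + 2*z**2*exp(3*z) + 10*exp(3*z)) - 1] = (-15*z**5 - 15*z**4 - 30*z**3 - 10*z**2 - 150*z + 50)/(z**8*exp(3*z) + 4*z**6*exp(3*z) + 24*z**4*exp(3*z) + 40*z**2*exp(3*z) + 100*exp(3*z)) = G'(z).

G(z) = 5*z/(z**4*exp(3*z) + 2*z**2*exp(3*z) + 10*exp(3*z)) - 1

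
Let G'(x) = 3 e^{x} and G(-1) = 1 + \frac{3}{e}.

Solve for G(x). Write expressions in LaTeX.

Since d/dx undoes antidifferentiation here, G(x) must give back the stated G'(x).
A general antiderivative is 3 e^{x} + C.
The condition gives C = 1 + \frac{3}{e} - (\frac{3}{e}) = 1.
So G(x) = 3 e^{x} + 1.
Check: d/dx[3 e^{x} + 1] = 3 e^{x} = G'(x).

G(x) = 3 e^{x} + 1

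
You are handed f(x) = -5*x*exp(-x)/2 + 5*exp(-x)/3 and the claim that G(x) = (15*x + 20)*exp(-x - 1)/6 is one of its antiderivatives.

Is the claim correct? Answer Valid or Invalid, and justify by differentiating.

d/dx[G] = (-15*x - 5)*exp(-1)*exp(-x)/6
d/dx[G] - f(x) = (-15*x + 15*exp(1)*x - 10*exp(1) - 5)*exp(-1)*exp(-x)/6 != 0.

Invalid: d/dx[G] - f = (-15*x + 15*exp(1)*x - 10*exp(1) - 5)*exp(-1)*exp(-x)/6, which is not 0.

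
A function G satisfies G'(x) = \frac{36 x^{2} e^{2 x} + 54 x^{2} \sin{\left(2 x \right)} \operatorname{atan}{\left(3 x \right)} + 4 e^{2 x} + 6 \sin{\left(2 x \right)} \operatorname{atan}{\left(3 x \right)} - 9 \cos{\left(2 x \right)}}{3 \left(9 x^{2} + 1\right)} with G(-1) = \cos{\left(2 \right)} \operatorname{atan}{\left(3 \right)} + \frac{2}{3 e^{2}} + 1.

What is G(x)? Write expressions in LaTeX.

G(x) = - \frac{- 2 e^{2 x} + 3 \cos{\left(2 x \right)} \operatorname{atan}{\left(3 x \right)} - 3}{3}

Whatever form G(x) takes, its d/dx must return the stated G'(x).
A general antiderivative is \frac{2 e^{2 x}}{3} - \cos{\left(2 x \right)} \operatorname{atan}{\left(3 x \right)} + C.
The condition gives C = \cos{\left(2 \right)} \operatorname{atan}{\left(3 \right)} + \frac{2}{3 e^{2}} + 1 - (\cos{\left(2 \right)} \operatorname{atan}{\left(3 \right)} + \frac{2}{3 e^{2}}) = 1.
So G(x) = - \frac{- 2 e^{2 x} + 3 \cos{\left(2 x \right)} \operatorname{atan}{\left(3 x \right)} - 3}{3}.
Check: d/dx[- \frac{- 2 e^{2 x} + 3 \cos{\left(2 x \right)} \operatorname{atan}{\left(3 x \right)} - 3}{3}] = \frac{36 x^{2} e^{2 x} + 54 x^{2} \sin{\left(2 x \right)} \operatorname{atan}{\left(3 x \right)} + 4 e^{2 x} + 6 \sin{\left(2 x \right)} \operatorname{atan}{\left(3 x \right)} - 9 \cos{\left(2 x \right)}}{27 x^{2} + 3}, which equals G'(x).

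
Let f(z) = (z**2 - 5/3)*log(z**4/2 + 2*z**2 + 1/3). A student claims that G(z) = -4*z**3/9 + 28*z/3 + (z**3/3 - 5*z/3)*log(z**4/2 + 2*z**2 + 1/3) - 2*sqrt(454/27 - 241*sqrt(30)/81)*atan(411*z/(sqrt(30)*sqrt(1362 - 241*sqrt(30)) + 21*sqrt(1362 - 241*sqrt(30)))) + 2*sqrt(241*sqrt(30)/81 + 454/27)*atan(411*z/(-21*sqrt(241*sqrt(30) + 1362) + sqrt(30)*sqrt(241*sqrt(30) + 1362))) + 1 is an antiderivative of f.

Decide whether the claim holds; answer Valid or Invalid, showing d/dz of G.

Valid - differentiating G returns exactly f.

d/dz[G] = z**2*log(z**4/2 + 2*z**2 + 1/3) - 5*log(z**4/2 + 2*z**2 + 1/3)/3
This equals f(z) exactly, so the claim holds.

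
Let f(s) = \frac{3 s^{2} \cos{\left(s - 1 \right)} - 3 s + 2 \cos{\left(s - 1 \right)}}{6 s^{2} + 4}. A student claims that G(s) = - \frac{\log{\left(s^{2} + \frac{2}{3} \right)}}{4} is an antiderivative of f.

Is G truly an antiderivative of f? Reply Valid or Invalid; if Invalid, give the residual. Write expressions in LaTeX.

d/ds[G] = - \frac{3 s}{6 s^{2} + 4}
d/ds[G] - f(s) = - \frac{\cos{\left(s - 1 \right)}}{2} != 0.

Invalid: d/ds[G] - f = - \frac{\cos{\left(s - 1 \right)}}{2}, which is not 0.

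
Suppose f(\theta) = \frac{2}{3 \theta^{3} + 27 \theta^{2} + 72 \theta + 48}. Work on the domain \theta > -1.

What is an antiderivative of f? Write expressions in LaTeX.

Factor the denominator (3 \left(\theta + 1\right) \left(\theta + 4\right)^{2}) and decompose: f = - \frac{2}{27 \left(\theta + 4\right)} - \frac{2}{9 \left(\theta + 4\right)^{2}} + \frac{2}{27 \left(\theta + 1\right)}; each piece integrates to a log, atan, or power term.
Check: d/d\theta[\frac{2 \log{\left(\theta + 1 \right)}}{27} - \frac{2 \log{\left(\theta + 4 \right)}}{27} + \frac{2}{9 \theta + 36}] = \frac{2}{3 \theta^{3} + 27 \theta^{2} + 72 \theta + 48} = f(\theta).

An antiderivative is F(\theta) = \frac{2 \log{\left(\theta + 1 \right)}}{27} - \frac{2 \log{\left(\theta + 4 \right)}}{27} + \frac{2}{9 \theta + 36}.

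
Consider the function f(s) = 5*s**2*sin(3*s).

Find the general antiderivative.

F(s) = -5*s**2*cos(3*s)/3 + 10*s*sin(3*s)/9 + 10*cos(3*s)/27 + C

Check any antiderivative F(s) by computing F'(s) and comparing it with f(s).
Check: d/ds[-5*s**2*cos(3*s)/3 + 10*s*sin(3*s)/9 + 10*cos(3*s)/27] = 5*s**2*sin(3*s) = f(s).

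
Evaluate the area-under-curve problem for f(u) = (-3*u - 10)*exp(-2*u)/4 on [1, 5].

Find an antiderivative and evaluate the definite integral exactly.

Antiderivative: F(u) = (6*u + 23)*exp(-2*u)/16; value = -29*exp(-2)/16 + 53*exp(-10)/16

f has the shape v'r + vr' for v = 3*u/8 + 23/16 and r = exp(-2*u) — it is the derivative of the product v*r.
F(u) = (6*u + 23)*exp(-2*u)/16 is an antiderivative of f.
Check: d/du[(6*u + 23)*exp(-2*u)/16] = (-3*u - 10)*exp(-2*u)/4 = f(u).
F(5) = 53*exp(-10)/16; F(1) = 29*exp(-2)/16.
Integral = F(5) - F(1) = -29*exp(-2)/16 + 53*exp(-10)/16.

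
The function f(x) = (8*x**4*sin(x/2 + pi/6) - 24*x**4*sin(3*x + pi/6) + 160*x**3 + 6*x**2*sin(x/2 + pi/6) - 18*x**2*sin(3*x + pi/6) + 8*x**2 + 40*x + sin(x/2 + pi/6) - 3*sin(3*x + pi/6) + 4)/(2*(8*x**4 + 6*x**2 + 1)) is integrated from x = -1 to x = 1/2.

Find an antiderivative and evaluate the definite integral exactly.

Since d/dx undoes antidifferentiation here, F'(x) = f(x) is required of F(x).
F(x) = 5*log(x**2 + 1/2) - cos(x/2 + pi/6) + cos(3*x + pi/6)/2 + atan(2*x) is an antiderivative of f.
Check: d/dx[5*log(x**2 + 1/2) - cos(x/2 + pi/6) + cos(3*x + pi/6)/2 + atan(2*x)] = (8*x**4*sin(x/2 + pi/6) - 24*x**4*sin(3*x + pi/6) + 160*x**3 + 6*x**2*sin(x/2 + pi/6) - 18*x**2*sin(3*x + pi/6) + 8*x**2 + 40*x + sin(x/2 + pi/6) - 3*sin(3*x + pi/6) + 4)/(16*x**4 + 12*x**2 + 2), which equals f(x).
F(1/2) = 5*log(3/4) - cos(1/4 + pi/6) + cos(pi/6 + 3/2)/2 + pi/4; F(-1) = -atan(2) - sin(1/2 + pi/3) + sin(pi/3 + 3)/2 + 5*log(3/2).
Integral = F(1/2) - F(-1) = -5*log(3/2) + 5*log(3/4) - cos(1/4 + pi/6) + cos(pi/6 + 3/2)/2 - sin(pi/3 + 3)/2 + pi/4 + sin(1/2 + pi/3) + atan(2).

Antiderivative: F(x) = 5*log(x**2 + 1/2) - cos(x/2 + pi/6) + cos(3*x + pi/6)/2 + atan(2*x); value = -5*log(3/2) + 5*log(3/4) - cos(1/4 + pi/6) + cos(pi/6 + 3/2)/2 - sin(pi/3 + 3)/2 + pi/4 + sin(1/2 + pi/3) + atan(2)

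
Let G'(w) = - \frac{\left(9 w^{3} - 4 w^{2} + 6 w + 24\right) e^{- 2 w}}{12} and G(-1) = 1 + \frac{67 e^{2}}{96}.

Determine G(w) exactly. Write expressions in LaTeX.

Recognize the product-rule pattern: G'(w) = u'v + uv' with u = \frac{3 w^{3}}{8} + \frac{19 w^{2}}{48} + \frac{31 w}{48} + \frac{127}{96}, v = e^{- 2 w}, so integration by parts undoes it.
A general antiderivative is \frac{\left(36 w^{3} + 38 w^{2} + 62 w + 127\right) e^{- 2 w}}{96} + C.
The condition gives C = 1 + \frac{67 e^{2}}{96} - (\frac{67 e^{2}}{96}) = 1.
So G(w) = \frac{3 w^{3} e^{- 2 w}}{8} + \frac{19 w^{2} e^{- 2 w}}{48} + \frac{31 w e^{- 2 w}}{48} + 1 + \frac{127 e^{- 2 w}}{96}.
Check: d/dw[\frac{3 w^{3} e^{- 2 w}}{8} + \frac{19 w^{2} e^{- 2 w}}{48} + \frac{31 w e^{- 2 w}}{48} + 1 + \frac{127 e^{- 2 w}}{96}] = \frac{\left(- 9 w^{3} + 4 w^{2} - 6 w - 24\right) e^{- 2 w}}{12}, which equals G'(w).

G(w) = \frac{3 w^{3} e^{- 2 w}}{8} + \frac{19 w^{2} e^{- 2 w}}{48} + \frac{31 w e^{- 2 w}}{48} + 1 + \frac{127 e^{- 2 w}}{96}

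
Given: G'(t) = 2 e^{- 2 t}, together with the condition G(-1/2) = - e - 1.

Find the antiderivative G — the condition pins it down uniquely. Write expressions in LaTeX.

G(t) = \left(- e^{2 t} - 1\right) e^{- 2 t}

Check a candidate G(t) by differentiating: d/dt[G] must match the given G'(t).
A general antiderivative is - e^{- 2 t} + C.
The condition gives C = - e - 1 - (- e) = -1.
So G(t) = \left(- e^{2 t} - 1\right) e^{- 2 t}.
Check: d/dt[\left(- e^{2 t} - 1\right) e^{- 2 t}] = 2 e^{- 2 t} = G'(t).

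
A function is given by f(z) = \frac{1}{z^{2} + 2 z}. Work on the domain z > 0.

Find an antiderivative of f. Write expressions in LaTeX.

An antiderivative is F(z) = \frac{\log{\left(z \right)}}{2} - \frac{\log{\left(z + 2 \right)}}{2}.

The denominator factors as z \left(z + 2\right); partial fractions split f into directly integrable pieces: - \frac{1}{2 \left(z + 2\right)} + \frac{1}{2 z}.
Check: d/dz[\frac{\log{\left(z \right)}}{2} - \frac{\log{\left(z + 2 \right)}}{2}] = \frac{1}{z^{2} + 2 z} = f(z).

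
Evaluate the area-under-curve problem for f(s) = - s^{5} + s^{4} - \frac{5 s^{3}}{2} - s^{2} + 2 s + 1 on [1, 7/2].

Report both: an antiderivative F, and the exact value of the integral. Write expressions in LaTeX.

Integrate term by term and add the pieces.
F(s) = - \frac{s \left(20 s^{5} - 24 s^{4} + 75 s^{3} + 40 s^{2} - 120 s - 120\right)}{120} is an antiderivative of f.
Check: d/ds[- \frac{s \left(20 s^{5} - 24 s^{4} + 75 s^{3} + 40 s^{2} - 120 s - 120\right)}{120}] = - s^{5} + s^{4} - \frac{5 s^{3}}{2} - s^{2} + 2 s + 1 = f(s).
F(7/2) = - \frac{140959}{480}; F(1) = \frac{43}{40}.
Integral = F(7/2) - F(1) = - \frac{28295}{96}.

Antiderivative: F(s) = - \frac{s \left(20 s^{5} - 24 s^{4} + 75 s^{3} + 40 s^{2} - 120 s - 120\right)}{120}; value = - \frac{28295}{96}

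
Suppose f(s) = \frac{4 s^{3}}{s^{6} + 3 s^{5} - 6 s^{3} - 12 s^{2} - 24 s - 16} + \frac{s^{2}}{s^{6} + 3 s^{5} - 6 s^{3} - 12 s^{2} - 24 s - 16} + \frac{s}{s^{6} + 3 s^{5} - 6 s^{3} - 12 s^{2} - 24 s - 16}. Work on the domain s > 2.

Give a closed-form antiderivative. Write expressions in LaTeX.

An antiderivative is F(s) = \frac{19 \log{\left(s - 2 \right)}}{144} + \frac{4 \log{\left(s + 1 \right)}}{9} - \frac{25 \log{\left(s + 2 \right)}}{48} - \frac{\log{\left(s^{2} + 2 \right)}}{36} + \frac{7 \sqrt{2} \operatorname{atan}{\left(\frac{\sqrt{2} s}{2} \right)}}{36} + \frac{5}{4 s + 8}.

The denominator factors as \left(s - 2\right) \left(s + 1\right) \left(s + 2\right)^{2} \left(s^{2} + 2\right); partial fractions split f into directly integrable pieces: - \frac{s - 7}{18 \left(s^{2} + 2\right)} - \frac{25}{48 \left(s + 2\right)} - \frac{5}{4 \left(s + 2\right)^{2}} + \frac{4}{9 \left(s + 1\right)} + \frac{19}{144 \left(s - 2\right)}.
Check: d/ds[\frac{19 \log{\left(s - 2 \right)}}{144} + \frac{4 \log{\left(s + 1 \right)}}{9} - \frac{25 \log{\left(s + 2 \right)}}{48} - \frac{\log{\left(s^{2} + 2 \right)}}{36} + \frac{7 \sqrt{2} \operatorname{atan}{\left(\frac{\sqrt{2} s}{2} \right)}}{36} + \frac{5}{4 s + 8}] = \frac{4 s^{3} + s^{2} + s}{s^{6} + 3 s^{5} - 6 s^{3} - 12 s^{2} - 24 s - 16}, which equals f(s).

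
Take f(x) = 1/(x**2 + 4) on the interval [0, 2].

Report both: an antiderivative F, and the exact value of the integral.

An antiderivative F(x) passes only if d/dx[F] lands on f(x) exactly.
F(x) = atan(x/2)/2 is an antiderivative of f.
Check: d/dx[atan(x/2)/2] = 1/(x**2 + 4) = f(x).
F(2) = pi/8; F(0) = 0.
Integral = F(2) - F(0) = pi/8.

Antiderivative: F(x) = atan(x/2)/2; value = pi/8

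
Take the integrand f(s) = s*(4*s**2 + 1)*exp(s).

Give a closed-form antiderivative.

f has the shape u'v + uv' for u = 4*s**3 - 12*s**2 + 25*s - 25 and v = exp(s) — it is the derivative of the product u*v.
Check: d/ds[(4*s**3 - 12*s**2 + 25*s - 25)*exp(s)] = 4*s**3*exp(s) + s*exp(s), which equals f(s).

An antiderivative is F(s) = (4*s**3 - 12*s**2 + 25*s - 25)*exp(s).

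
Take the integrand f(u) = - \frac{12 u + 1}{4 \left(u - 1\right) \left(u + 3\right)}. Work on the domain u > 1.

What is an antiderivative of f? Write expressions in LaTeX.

The denominator factors as 4 \left(u - 1\right) \left(u + 3\right); partial fractions split f into directly integrable pieces: - \frac{35}{16 \left(u + 3\right)} - \frac{13}{16 \left(u - 1\right)}.
Check: d/du[- \frac{13 \log{\left(u - 1 \right)}}{16} - \frac{35 \log{\left(u + 3 \right)}}{16}] = \frac{- 12 u - 1}{4 u^{2} + 8 u - 12}, which equals f(u).

An antiderivative is F(u) = - \frac{13 \log{\left(u - 1 \right)}}{16} - \frac{35 \log{\left(u + 3 \right)}}{16}.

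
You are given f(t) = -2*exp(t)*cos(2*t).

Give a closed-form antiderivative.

An antiderivative is F(t) = -4*exp(t)*sin(2*t)/5 - 2*exp(t)*cos(2*t)/5.

An antiderivative F(t) passes only if d/dt[F] lands on f(t) exactly.
Check: d/dt[-4*exp(t)*sin(2*t)/5 - 2*exp(t)*cos(2*t)/5] = -2*exp(t)*cos(2*t) = f(t).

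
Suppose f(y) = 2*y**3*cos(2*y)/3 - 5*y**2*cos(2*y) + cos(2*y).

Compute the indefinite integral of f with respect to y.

F(y) = y**3*sin(2*y)/3 - 5*y**2*sin(2*y)/2 + y**2*cos(2*y)/2 - y*sin(2*y)/2 - 5*y*cos(2*y)/2 + 7*sin(2*y)/4 - cos(2*y)/4 + C

Integrate term by term and add the pieces.
Check: d/dy[y**3*sin(2*y)/3 - 5*y**2*sin(2*y)/2 + y**2*cos(2*y)/2 - y*sin(2*y)/2 - 5*y*cos(2*y)/2 + 7*sin(2*y)/4 - cos(2*y)/4] = 2*y**3*cos(2*y)/3 - 5*y**2*cos(2*y) + cos(2*y) = f(y).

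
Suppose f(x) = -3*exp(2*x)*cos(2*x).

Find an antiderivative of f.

An antiderivative is F(x) = -3*exp(2*x)*sin(2*x)/4 - 3*exp(2*x)*cos(2*x)/4.

Differentiate the proposed F(x) back; it has to land on f(x) exactly.
Check: d/dx[-3*exp(2*x)*sin(2*x)/4 - 3*exp(2*x)*cos(2*x)/4] = -3*exp(2*x)*cos(2*x) = f(x).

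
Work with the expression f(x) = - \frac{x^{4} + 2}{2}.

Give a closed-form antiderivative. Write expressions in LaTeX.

Whatever form F(x) takes, F'(x) = f(x) is non-negotiable.
Check: d/dx[- \frac{x^{5}}{10} - x] = - \frac{x^{4}}{2} - 1, which equals f(x).

An antiderivative is F(x) = - \frac{x^{5}}{10} - x.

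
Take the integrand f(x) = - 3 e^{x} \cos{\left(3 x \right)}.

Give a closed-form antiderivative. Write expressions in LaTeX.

An antiderivative is F(x) = - \frac{9 e^{x} \sin{\left(3 x \right)}}{10} - \frac{3 e^{x} \cos{\left(3 x \right)}}{10}.

A first test for any F(x): its x-derivative must equal f(x) identically.
Check: d/dx[- \frac{9 e^{x} \sin{\left(3 x \right)}}{10} - \frac{3 e^{x} \cos{\left(3 x \right)}}{10}] = - 3 e^{x} \cos{\left(3 x \right)} = f(x).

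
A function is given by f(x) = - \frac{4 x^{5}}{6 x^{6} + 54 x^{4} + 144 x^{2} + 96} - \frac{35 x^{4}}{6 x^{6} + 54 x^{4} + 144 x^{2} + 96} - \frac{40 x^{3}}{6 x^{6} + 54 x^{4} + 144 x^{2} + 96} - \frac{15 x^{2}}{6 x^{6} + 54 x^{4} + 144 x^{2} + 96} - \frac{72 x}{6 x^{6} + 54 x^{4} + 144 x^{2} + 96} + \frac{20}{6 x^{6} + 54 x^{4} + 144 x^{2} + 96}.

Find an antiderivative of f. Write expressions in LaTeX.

The integrand splits into summands that can be handled one at a time.
Check: d/dx[\frac{5 x}{\frac{3 x^{2}}{2} + 6} - \frac{\log{\left(3 x^{2} + 3 \right)}}{3} - \frac{5 \operatorname{atan}{\left(\frac{x}{2} \right)}}{4} + \frac{1}{\frac{3 x^{2}}{2} + 6}] = \frac{- 4 x^{5} - 35 x^{4} - 40 x^{3} - 15 x^{2} - 72 x + 20}{6 x^{6} + 54 x^{4} + 144 x^{2} + 96}, which equals f(x).

An antiderivative is F(x) = \frac{5 x}{\frac{3 x^{2}}{2} + 6} - \frac{\log{\left(3 x^{2} + 3 \right)}}{3} - \frac{5 \operatorname{atan}{\left(\frac{x}{2} \right)}}{4} + \frac{1}{\frac{3 x^{2}}{2} + 6}.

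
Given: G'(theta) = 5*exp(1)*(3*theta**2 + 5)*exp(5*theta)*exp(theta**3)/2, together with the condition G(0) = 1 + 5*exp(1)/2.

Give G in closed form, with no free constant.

The substitution u = theta**3 + 5*theta + 1 works: G'(theta) is exactly (dG/du)*(du/dtheta) for that inner function.
A general antiderivative is 5*exp(theta**3 + 5*theta + 1)/2 + C.
The condition gives C = 1 + 5*exp(1)/2 - (5*exp(1)/2) = 1.
So G(theta) = (5*exp(1)*exp(5*theta)*exp(theta**3) + 2)/2.
Check: d/dtheta[(5*exp(1)*exp(5*theta)*exp(theta**3) + 2)/2] = 15*exp(1)*theta**2*exp(5*theta)*exp(theta**3)/2 + 25*exp(1)*exp(5*theta)*exp(theta**3)/2, which equals G'(theta).

G(theta) = (5*exp(1)*exp(5*theta)*exp(theta**3) + 2)/2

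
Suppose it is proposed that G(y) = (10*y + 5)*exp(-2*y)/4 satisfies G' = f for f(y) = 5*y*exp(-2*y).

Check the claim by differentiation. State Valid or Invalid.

Invalid: d/dy[G] - f = -10*y*exp(-2*y), which is not 0.

d/dy[G] = -5*y*exp(-2*y)
d/dy[G] - f(y) = -10*y*exp(-2*y) != 0.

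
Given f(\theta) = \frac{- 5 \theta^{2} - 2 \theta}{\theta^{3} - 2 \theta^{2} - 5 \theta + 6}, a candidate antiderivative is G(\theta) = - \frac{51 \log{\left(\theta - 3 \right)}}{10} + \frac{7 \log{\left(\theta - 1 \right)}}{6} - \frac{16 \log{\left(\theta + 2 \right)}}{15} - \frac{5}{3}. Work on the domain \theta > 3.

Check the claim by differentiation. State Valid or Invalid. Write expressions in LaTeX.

d/d\theta[G] = \frac{- 5 \theta^{2} - 2 \theta}{\theta^{3} - 2 \theta^{2} - 5 \theta + 6}
This equals f(\theta) exactly, so the claim holds.

Valid. The derivative of G reproduces f.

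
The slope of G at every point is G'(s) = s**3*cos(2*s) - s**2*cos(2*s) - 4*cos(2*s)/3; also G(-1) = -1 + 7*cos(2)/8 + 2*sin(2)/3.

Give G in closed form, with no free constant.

Integrate term by term and add the pieces.
A general antiderivative is s**3*sin(2*s)/2 - s**2*sin(2*s)/2 + 3*s**2*cos(2*s)/4 - 3*s*sin(2*s)/4 - s*cos(2*s)/2 - 5*sin(2*s)/12 - 3*cos(2*s)/8 + C.
The condition gives C = -1 + 7*cos(2)/8 + 2*sin(2)/3 - (7*cos(2)/8 + 2*sin(2)/3) = -1.
So G(s) = s**3*sin(2*s)/2 - s**2*sin(2*s)/2 + 3*s**2*cos(2*s)/4 - 3*s*sin(2*s)/4 - s*cos(2*s)/2 - 5*sin(2*s)/12 - 3*cos(2*s)/8 - 1.
Check: d/ds[s**3*sin(2*s)/2 - s**2*sin(2*s)/2 + 3*s**2*cos(2*s)/4 - 3*s*sin(2*s)/4 - s*cos(2*s)/2 - 5*sin(2*s)/12 - 3*cos(2*s)/8 - 1] = s**3*cos(2*s) - s**2*cos(2*s) - 4*cos(2*s)/3 = G'(s).

G(s) = s**3*sin(2*s)/2 - s**2*sin(2*s)/2 + 3*s**2*cos(2*s)/4 - 3*s*sin(2*s)/4 - s*cos(2*s)/2 - 5*sin(2*s)/12 - 3*cos(2*s)/8 - 1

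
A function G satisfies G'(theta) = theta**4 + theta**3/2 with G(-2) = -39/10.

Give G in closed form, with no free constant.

Integrate term by term and add the pieces.
A general antiderivative is theta**5/5 + theta**4/8 + C.
The condition gives C = -39/10 - (-22/5) = 1/2.
So G(theta) = (8*theta**5 + 5*theta**4 + 20)/40.
Check: d/dtheta[(8*theta**5 + 5*theta**4 + 20)/40] = theta**4 + theta**3/2 = G'(theta).

G(theta) = (8*theta**5 + 5*theta**4 + 20)/40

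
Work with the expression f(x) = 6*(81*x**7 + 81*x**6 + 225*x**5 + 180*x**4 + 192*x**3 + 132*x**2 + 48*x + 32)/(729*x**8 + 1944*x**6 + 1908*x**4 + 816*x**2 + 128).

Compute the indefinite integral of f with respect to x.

F(x) = (3*x**2*log(3*x**2/2 + 4/3) + 9*x**2*atan(3*x/2) + 2*log(3*x**2/2 + 4/3) + 6*atan(3*x/2) - 3)/(3*(3*x**2 + 2)) + C

Since d/dx undoes antidifferentiation here, F'(x) = f(x) is required of F(x).
Check: d/dx[(3*x**2*log(3*x**2/2 + 4/3) + 9*x**2*atan(3*x/2) + 2*log(3*x**2/2 + 4/3) + 6*atan(3*x/2) - 3)/(3*(3*x**2 + 2))] = (486*x**7 + 486*x**6 + 1350*x**5 + 1080*x**4 + 1152*x**3 + 792*x**2 + 288*x + 192)/(729*x**8 + 1944*x**6 + 1908*x**4 + 816*x**2 + 128), which equals f(x).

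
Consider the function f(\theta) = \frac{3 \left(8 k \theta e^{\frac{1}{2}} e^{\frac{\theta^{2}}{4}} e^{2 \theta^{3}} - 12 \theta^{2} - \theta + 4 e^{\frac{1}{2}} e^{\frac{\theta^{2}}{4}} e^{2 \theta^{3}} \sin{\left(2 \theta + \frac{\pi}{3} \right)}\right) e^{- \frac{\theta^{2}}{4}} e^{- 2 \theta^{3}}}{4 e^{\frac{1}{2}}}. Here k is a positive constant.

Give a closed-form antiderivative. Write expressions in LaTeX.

An antiderivative is F(\theta) = 3 k \theta^{2} + \frac{3 e^{- 2 \theta^{3} - \frac{\theta^{2}}{4} - \frac{1}{2}}}{2} - \frac{3 \cos{\left(2 \theta + \frac{\pi}{3} \right)}}{2}.

Recover f(\theta) by differentiating a candidate F(\theta); any mismatch rules it out.
Check: d/d\theta[3 k \theta^{2} + \frac{3 e^{- 2 \theta^{3} - \frac{\theta^{2}}{4} - \frac{1}{2}}}{2} - \frac{3 \cos{\left(2 \theta + \frac{\pi}{3} \right)}}{2}] = \frac{\left(24 k \theta e^{\frac{1}{2}} e^{\frac{\theta^{2}}{4}} e^{2 \theta^{3}} - 36 \theta^{2} - 3 \theta + 12 e^{\frac{1}{2}} e^{\frac{\theta^{2}}{4}} e^{2 \theta^{3}} \sin{\left(2 \theta + \frac{\pi}{3} \right)}\right) e^{- \frac{\theta^{2}}{4}} e^{- 2 \theta^{3}}}{4 e^{\frac{1}{2}}}, which equals f(\theta).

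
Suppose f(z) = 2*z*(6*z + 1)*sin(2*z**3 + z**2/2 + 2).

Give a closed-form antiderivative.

The substitution u = 2*z**3 + z**2/2 + 2 works: f is exactly (dF/du)*(du/dz) for that inner function.
Check: d/dz[-2*cos(2*z**3 + z**2/2 + 2)] = 12*z**2*sin(2*z**3 + z**2/2 + 2) + 2*z*sin(2*z**3 + z**2/2 + 2), which equals f(z).

An antiderivative is F(z) = -2*cos(2*z**3 + z**2/2 + 2).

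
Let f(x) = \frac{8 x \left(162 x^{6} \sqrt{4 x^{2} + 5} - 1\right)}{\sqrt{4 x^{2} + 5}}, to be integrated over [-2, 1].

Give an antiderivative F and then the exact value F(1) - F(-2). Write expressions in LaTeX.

Antiderivative: F(x) = 162 x^{8} - 2 \sqrt{4 x^{2} + 5}; value = -41316 + 2 \sqrt{21}

Whatever form F(x) takes, F'(x) = f(x) is non-negotiable.
F(x) = 162 x^{8} - 2 \sqrt{4 x^{2} + 5} is an antiderivative of f.
Check: d/dx[162 x^{8} - 2 \sqrt{4 x^{2} + 5}] = \frac{1296 x^{7} \sqrt{4 x^{2} + 5} - 8 x}{\sqrt{4 x^{2} + 5}}, which equals f(x).
F(1) = 156; F(-2) = 41472 - 2 \sqrt{21}.
Integral = F(1) - F(-2) = -41316 + 2 \sqrt{21}.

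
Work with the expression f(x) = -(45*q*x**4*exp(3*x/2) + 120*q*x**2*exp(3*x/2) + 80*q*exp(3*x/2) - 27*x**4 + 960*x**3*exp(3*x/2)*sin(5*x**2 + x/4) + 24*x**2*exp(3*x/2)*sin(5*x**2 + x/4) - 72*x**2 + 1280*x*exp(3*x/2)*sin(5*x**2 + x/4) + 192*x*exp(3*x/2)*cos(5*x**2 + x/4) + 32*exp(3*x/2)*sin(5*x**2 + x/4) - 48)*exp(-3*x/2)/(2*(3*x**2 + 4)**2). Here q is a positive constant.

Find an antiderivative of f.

An antiderivative is F(x) = -(15*q*x**3*exp(3*x/2) + 20*q*x*exp(3*x/2) + 6*x**2 - 32*exp(3*x/2)*cos(5*x**2 + x/4) + 8)*exp(-3*x/2)/(2*(3*x**2 + 4)).

A first test for any F(x): its x-derivative must equal f(x) identically.
Check: d/dx[-(15*q*x**3*exp(3*x/2) + 20*q*x*exp(3*x/2) + 6*x**2 - 32*exp(3*x/2)*cos(5*x**2 + x/4) + 8)*exp(-3*x/2)/(2*(3*x**2 + 4))] = (-45*q*x**4*exp(3*x/2) - 120*q*x**2*exp(3*x/2) - 80*q*exp(3*x/2) + 27*x**4 - 960*x**3*exp(3*x/2)*sin(5*x**2 + x/4) - 24*x**2*exp(3*x/2)*sin(5*x**2 + x/4) + 72*x**2 - 1280*x*exp(3*x/2)*sin(5*x**2 + x/4) - 192*x*exp(3*x/2)*cos(5*x**2 + x/4) - 32*exp(3*x/2)*sin(5*x**2 + x/4) + 48)/(18*x**4*exp(3*x/2) + 48*x**2*exp(3*x/2) + 32*exp(3*x/2)), which equals f(x).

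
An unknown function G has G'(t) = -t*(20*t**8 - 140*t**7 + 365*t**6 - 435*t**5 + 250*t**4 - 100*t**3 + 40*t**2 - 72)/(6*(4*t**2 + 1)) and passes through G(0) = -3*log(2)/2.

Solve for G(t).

G(t) = -5*(t**2/2 - t)**4/3 + 3*log(2*t**2 + 1/2)/2

Whatever form G(t) takes, its d/dt must return the stated G'(t).
A general antiderivative is -5*(t**2/2 - t)**4/3 + 3*log(2*t**2 + 1/2)/2 + C.
The condition gives C = -3*log(2)/2 - (-3*log(2)/2) = 0.
So G(t) = -5*(t**2/2 - t)**4/3 + 3*log(2*t**2 + 1/2)/2.
Check: d/dt[-5*(t**2/2 - t)**4/3 + 3*log(2*t**2 + 1/2)/2] = (-20*t**9 + 140*t**8 - 365*t**7 + 435*t**6 - 250*t**5 + 100*t**4 - 40*t**3 + 72*t)/(24*t**2 + 6), which equals G'(t).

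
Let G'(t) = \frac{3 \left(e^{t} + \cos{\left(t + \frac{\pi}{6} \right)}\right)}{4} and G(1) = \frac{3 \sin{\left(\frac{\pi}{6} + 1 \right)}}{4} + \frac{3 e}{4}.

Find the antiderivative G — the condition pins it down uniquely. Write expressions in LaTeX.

Check a candidate G(t) by differentiating: d/dt[G] must match the given G'(t).
A general antiderivative is \frac{3 e^{t}}{4} + \frac{3 \sin{\left(t + \frac{\pi}{6} \right)}}{4} + C.
The condition gives C = \frac{3 \sin{\left(\frac{\pi}{6} + 1 \right)}}{4} + \frac{3 e}{4} - (\frac{3 \sin{\left(\frac{\pi}{6} + 1 \right)}}{4} + \frac{3 e}{4}) = 0.
So G(t) = \frac{3 e^{t}}{4} + \frac{3 \sin{\left(t + \frac{\pi}{6} \right)}}{4}.
Check: d/dt[\frac{3 e^{t}}{4} + \frac{3 \sin{\left(t + \frac{\pi}{6} \right)}}{4}] = \frac{3 e^{t}}{4} + \frac{3 \cos{\left(t + \frac{\pi}{6} \right)}}{4}, which equals G'(t).

G(t) = \frac{3 e^{t}}{4} + \frac{3 \sin{\left(t + \frac{\pi}{6} \right)}}{4}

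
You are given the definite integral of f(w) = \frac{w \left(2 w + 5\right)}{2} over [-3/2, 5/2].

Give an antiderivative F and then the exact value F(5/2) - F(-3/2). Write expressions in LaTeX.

Any candidate F(w) must reproduce f(w) exactly when differentiated.
F(w) = \frac{w^{2} \left(4 w + 15\right)}{12} is an antiderivative of f.
Check: d/dw[\frac{w^{2} \left(4 w + 15\right)}{12}] = w^{2} + \frac{5 w}{2}, which equals f(w).
F(5/2) = \frac{625}{48}; F(-3/2) = \frac{27}{16}.
Integral = F(5/2) - F(-3/2) = \frac{34}{3}.

Antiderivative: F(w) = \frac{w^{2} \left(4 w + 15\right)}{12}; value = \frac{34}{3}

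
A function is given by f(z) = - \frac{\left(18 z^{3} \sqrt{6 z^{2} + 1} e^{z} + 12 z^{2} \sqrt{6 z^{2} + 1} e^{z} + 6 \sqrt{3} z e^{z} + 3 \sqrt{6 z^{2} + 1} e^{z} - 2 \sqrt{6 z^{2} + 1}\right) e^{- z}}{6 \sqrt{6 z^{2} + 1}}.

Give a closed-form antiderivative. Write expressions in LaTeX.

Recover f(z) by differentiating a candidate F(z); any mismatch rules it out.
Check: d/dz[- \frac{3 z^{4}}{4} - \frac{2 z^{3}}{3} - \frac{z}{2} - \frac{\sqrt{2 z^{2} + \frac{1}{3}}}{2} - \frac{e^{- z}}{3}] = \frac{\left(- 18 z^{3} \sqrt{6 z^{2} + 1} e^{z} - 12 z^{2} \sqrt{6 z^{2} + 1} e^{z} - 6 \sqrt{3} z e^{z} - 3 \sqrt{6 z^{2} + 1} e^{z} + 2 \sqrt{6 z^{2} + 1}\right) e^{- z}}{6 \sqrt{6 z^{2} + 1}}, which equals f(z).

An antiderivative is F(z) = - \frac{3 z^{4}}{4} - \frac{2 z^{3}}{3} - \frac{z}{2} - \frac{\sqrt{2 z^{2} + \frac{1}{3}}}{2} - \frac{e^{- z}}{3}.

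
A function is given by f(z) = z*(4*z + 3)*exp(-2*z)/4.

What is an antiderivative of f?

An antiderivative is F(z) = (-8*z**2 - 14*z - 7)*exp(-2*z)/16.

Recognize the product-rule pattern: f = u'v + uv' with u = -z**2/2 - 7*z/8 - 7/16, v = exp(-2*z), so integration by parts undoes it.
Check: d/dz[(-8*z**2 - 14*z - 7)*exp(-2*z)/16] = (4*z**2 + 3*z)*exp(-2*z)/4, which equals f(z).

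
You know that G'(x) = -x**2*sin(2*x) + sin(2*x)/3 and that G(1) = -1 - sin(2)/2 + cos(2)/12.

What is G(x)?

The integrand splits into summands that can be handled one at a time.
A general antiderivative is x**2*cos(2*x)/2 - x*sin(2*x)/2 - 5*cos(2*x)/12 + C.
The condition gives C = -1 - sin(2)/2 + cos(2)/12 - (-sin(2)/2 + cos(2)/12) = -1.
So G(x) = (6*x**2*cos(2*x) - 6*x*sin(2*x) - 5*cos(2*x) - 12)/12.
Check: d/dx[(6*x**2*cos(2*x) - 6*x*sin(2*x) - 5*cos(2*x) - 12)/12] = -x**2*sin(2*x) + sin(2*x)/3 = G'(x).

G(x) = (6*x**2*cos(2*x) - 6*x*sin(2*x) - 5*cos(2*x) - 12)/12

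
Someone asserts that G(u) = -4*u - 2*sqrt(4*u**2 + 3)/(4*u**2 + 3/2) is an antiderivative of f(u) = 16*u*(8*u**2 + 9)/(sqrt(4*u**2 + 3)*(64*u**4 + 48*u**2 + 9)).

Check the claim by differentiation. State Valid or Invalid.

d/du[G] = (-256*u**4*sqrt(4*u**2 + 3) + 128*u**3 - 192*u**2*sqrt(4*u**2 + 3) + 144*u - 36*sqrt(4*u**2 + 3))/(64*u**4*sqrt(4*u**2 + 3) + 48*u**2*sqrt(4*u**2 + 3) + 9*sqrt(4*u**2 + 3))
d/du[G] - f(u) = -4 != 0.

Invalid: d/du[G] - f = -4, which is not 0.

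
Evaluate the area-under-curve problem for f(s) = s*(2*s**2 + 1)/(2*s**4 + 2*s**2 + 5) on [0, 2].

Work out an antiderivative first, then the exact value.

Antiderivative: F(s) = log(s**4 + s**2 + 5/2)/4; value = -log(5/2)/4 + log(45/2)/4

The substitution u = s**4 + s**2 + 5/2 works: f is exactly (dF/du)*(du/ds) for that inner function.
F(s) = log(s**4 + s**2 + 5/2)/4 is an antiderivative of f.
Check: d/ds[log(s**4 + s**2 + 5/2)/4] = (2*s**3 + s)/(2*s**4 + 2*s**2 + 5), which equals f(s).
F(2) = log(45/2)/4; F(0) = log(5/2)/4.
Integral = F(2) - F(0) = -log(5/2)/4 + log(45/2)/4.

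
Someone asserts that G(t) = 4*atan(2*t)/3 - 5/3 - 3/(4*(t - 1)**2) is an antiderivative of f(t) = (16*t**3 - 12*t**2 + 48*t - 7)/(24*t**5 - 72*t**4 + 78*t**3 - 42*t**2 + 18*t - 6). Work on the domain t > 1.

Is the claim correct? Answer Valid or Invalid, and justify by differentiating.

d/dt[G] = (16*t**3 - 12*t**2 + 48*t - 7)/(24*t**5 - 72*t**4 + 78*t**3 - 42*t**2 + 18*t - 6)
This equals f(t) exactly, so the claim holds.

Valid - the claim checks out under differentiation.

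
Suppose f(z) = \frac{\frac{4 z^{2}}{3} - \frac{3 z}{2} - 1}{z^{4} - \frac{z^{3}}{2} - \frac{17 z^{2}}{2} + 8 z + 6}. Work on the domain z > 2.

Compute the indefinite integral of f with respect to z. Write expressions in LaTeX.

F(z) = \frac{91 z \log{\left(z - 2 \right)} + 2 z \log{\left(z + \frac{1}{2} \right)} - 93 z \log{\left(z + 3 \right)} - 182 \log{\left(z - 2 \right)} - 4 \log{\left(z + \frac{1}{2} \right)} + 186 \log{\left(z + 3 \right)} - 40}{375 z - 750} + C

The denominator factors as 3 \left(z - 2\right)^{2} \left(z + 3\right) \left(2 z + 1\right); partial fractions split f into directly integrable pieces: \frac{4}{375 \left(2 z + 1\right)} - \frac{31}{125 \left(z + 3\right)} + \frac{91}{375 \left(z - 2\right)} + \frac{8}{75 \left(z - 2\right)^{2}}.
Check: d/dz[\frac{91 z \log{\left(z - 2 \right)} + 2 z \log{\left(z + \frac{1}{2} \right)} - 93 z \log{\left(z + 3 \right)} - 182 \log{\left(z - 2 \right)} - 4 \log{\left(z + \frac{1}{2} \right)} + 186 \log{\left(z + 3 \right)} - 40}{375 z - 750}] = \frac{8 z^{2} - 9 z - 6}{6 z^{4} - 3 z^{3} - 51 z^{2} + 48 z + 36}, which equals f(z).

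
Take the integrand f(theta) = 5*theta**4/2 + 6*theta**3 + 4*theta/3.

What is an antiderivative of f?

An antiderivative is F(theta) = theta**5/2 + 3*theta**4/2 + 2*theta**2/3.

Integrate term by term and add the pieces.
Check: d/dtheta[theta**5/2 + 3*theta**4/2 + 2*theta**2/3] = 5*theta**4/2 + 6*theta**3 + 4*theta/3 = f(theta).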